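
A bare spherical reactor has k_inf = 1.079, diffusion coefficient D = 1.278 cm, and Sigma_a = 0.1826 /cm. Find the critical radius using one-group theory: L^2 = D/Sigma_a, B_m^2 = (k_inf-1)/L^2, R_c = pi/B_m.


L^2 = D / Sigma_a = 1.278 / 0.1826 = 6.998905 cm^2
B_m^2 = (k_inf - 1) / L^2 = (1.079 - 1) / 6.998905 = 0.01128748 /cm^2
For a bare sphere: B_g = pi/R, so R_c = pi / sqrt(B_m^2)
R_c = pi / sqrt(0.01128748) = 29.570 cm

29.570


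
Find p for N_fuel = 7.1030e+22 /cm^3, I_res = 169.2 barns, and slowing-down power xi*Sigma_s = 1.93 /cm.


p = exp(-N * I * 1e-24 / (xi*Sigma_s))
p = exp(-7.1030e+22 * 169.2 * 1e-24 / 1.93)
p = 0.0019752

0.0019752


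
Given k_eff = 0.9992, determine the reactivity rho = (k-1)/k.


rho = (k_eff - 1) / k_eff
rho = (0.9992 - 1) / 0.9992
rho = -8.0064e-04

-8.0064e-04


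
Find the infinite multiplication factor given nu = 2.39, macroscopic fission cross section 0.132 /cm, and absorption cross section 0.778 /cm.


k_inf = nu * Sigma_f / Sigma_a
k_inf = 2.39 * 0.132 / 0.778
k_inf = 0.40550

0.40550


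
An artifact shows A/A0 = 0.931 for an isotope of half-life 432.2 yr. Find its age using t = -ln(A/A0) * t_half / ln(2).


lambda = ln(2) / t_half = ln(2) / 432.2 = 0.001603765 /yr
t = -ln(A/A0) / lambda
t = -ln(0.931) / 0.001603765
t = 44.580 yr

44.580


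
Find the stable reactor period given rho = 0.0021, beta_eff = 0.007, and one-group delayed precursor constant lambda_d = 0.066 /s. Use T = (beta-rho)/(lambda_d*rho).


T = (beta - rho) / (lambda_d * rho)
T = (0.007 - 0.0021) / (0.066 * 0.0021)
T = 35.354 s

35.354


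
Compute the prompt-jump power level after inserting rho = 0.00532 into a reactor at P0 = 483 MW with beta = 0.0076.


P1/P0 = beta / (beta - rho)
P1/P0 = 0.0076 / (0.0076 - 0.00532) = 3.333333
P1 = 483 * 3.333333 = 1610.0 MW

1610.0


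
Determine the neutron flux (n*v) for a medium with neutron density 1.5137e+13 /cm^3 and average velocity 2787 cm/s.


phi = n * v
phi = 1.5137e+13 * 2787
phi = 4.2187e+16 /cm^2/s

4.2187e+16


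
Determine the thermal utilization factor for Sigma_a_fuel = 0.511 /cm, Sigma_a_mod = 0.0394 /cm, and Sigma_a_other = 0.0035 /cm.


f = Sigma_a_fuel / (Sigma_a_fuel + Sigma_a_mod + Sigma_a_other)
f = 0.511 / (0.511 + 0.0394 + 0.0035)
f = 0.92255

0.92255


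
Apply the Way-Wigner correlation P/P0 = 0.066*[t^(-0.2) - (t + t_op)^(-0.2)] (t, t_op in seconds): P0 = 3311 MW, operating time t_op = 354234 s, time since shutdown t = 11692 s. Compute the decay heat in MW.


P/P0 = 0.066 * [t^(-0.2) - (t + t_op)^(-0.2)]
P/P0 = 0.066 * [11692^(-0.2) - (11692 + 354234)^(-0.2)]
P/P0 = 0.066 * [0.1536110 - 0.07714741] = 0.005046597
P = 3311 * 0.005046597 = 16.709 MW

16.709


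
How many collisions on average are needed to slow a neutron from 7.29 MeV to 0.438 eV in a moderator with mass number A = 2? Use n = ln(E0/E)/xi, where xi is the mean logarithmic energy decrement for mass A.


xi = 1 + (A-1)^2/(2A)*ln((A-1)/(A+1)) = 0.7253469 (for A = 2)
n = ln(E0/E) / xi
n = ln(7.29e6 / 0.438) / 0.7253469
n = ln(1.664384e+07) / 0.7253469 = 22.924

22.924


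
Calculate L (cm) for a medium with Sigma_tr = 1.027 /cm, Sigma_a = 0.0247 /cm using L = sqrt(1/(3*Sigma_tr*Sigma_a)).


D = 1 / (3 * Sigma_tr) = 1 / (3 * 1.027) = 0.3245699 cm
L = sqrt(D / Sigma_a)
L = sqrt(0.3245699 / 0.0247)
L = 3.6250 cm

3.6250


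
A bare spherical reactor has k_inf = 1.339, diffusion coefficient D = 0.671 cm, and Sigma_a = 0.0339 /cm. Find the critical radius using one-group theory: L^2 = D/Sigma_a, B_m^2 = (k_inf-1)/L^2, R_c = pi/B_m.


L^2 = D / Sigma_a = 0.671 / 0.0339 = 19.79351 cm^2
B_m^2 = (k_inf - 1) / L^2 = (1.339 - 1) / 19.79351 = 0.01712683 /cm^2
For a bare sphere: B_g = pi/R, so R_c = pi / sqrt(B_m^2)
R_c = pi / sqrt(0.01712683) = 24.006 cm

24.006


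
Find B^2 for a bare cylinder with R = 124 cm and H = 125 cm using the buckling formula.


B^2 = (2.405/R)^2 + (pi/H)^2
B^2 = (2.405/124)^2 + (pi/125)^2
B^2 = 0.0010078 /cm^2

0.0010078


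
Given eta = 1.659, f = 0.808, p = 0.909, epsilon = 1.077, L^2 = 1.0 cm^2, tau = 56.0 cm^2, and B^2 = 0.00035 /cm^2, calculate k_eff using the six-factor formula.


k_inf = eta*f*p*eps = 1.659*0.808*0.909*1.077 = 1.312313
P_TNL = 1/(1 + L^2*B^2) = 1/(1 + 1.0*0.00035) = 0.9996501
P_FNL = exp(-B^2*tau) = exp(-0.00035*56.0) = 0.9805908
k_eff = k_inf * P_TNL * P_FNL = 1.312313 * 0.9996501 * 0.9805908
k_eff = 1.2864

1.2864


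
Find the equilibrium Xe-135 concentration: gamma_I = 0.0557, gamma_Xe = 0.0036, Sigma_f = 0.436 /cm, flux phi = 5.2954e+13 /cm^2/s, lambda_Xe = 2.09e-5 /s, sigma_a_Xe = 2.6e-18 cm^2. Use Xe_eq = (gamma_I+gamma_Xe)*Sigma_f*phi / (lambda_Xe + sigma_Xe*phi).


Xe_eq = (gamma_I + gamma_Xe) * Sigma_f * phi / (lambda_Xe + sigma_Xe * phi)
Numerator = (0.0557 + 0.0036) * 0.436 * 5.2954e+13 = 1.369115e+12
Denominator = 2.09e-5 + 2.6e-18 * 5.2954e+13 = 1.585804e-04
Xe_eq = 1.369115e+12 / 1.585804e-04 = 8.6336e+15 /cm^3

8.6336e+15


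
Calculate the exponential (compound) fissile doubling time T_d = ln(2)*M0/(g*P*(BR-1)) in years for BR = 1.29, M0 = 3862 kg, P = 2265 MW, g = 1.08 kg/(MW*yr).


Breeding gain G = BR - 1 = 1.29 - 1 = 0.29
Fissile production rate = g * P * G = 1.08 * 2265 * 0.29 = 709.398 kg/yr
T_d = ln(2) * M0 / (g * P * G)
T_d = ln(2) * 3862 / 709.398 = 3.7735 yr

3.7735


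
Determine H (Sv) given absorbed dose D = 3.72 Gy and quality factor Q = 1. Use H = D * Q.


H = D * Q
H = 3.72 * 1
H = 3.7200 Sv

3.7200


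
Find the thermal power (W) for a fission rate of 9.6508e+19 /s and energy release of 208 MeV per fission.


P = fission_rate * E_MeV * 1.602e-13
P = 9.6508e+19 * 208 * 1.602e-13
P = 3.2158e+09 W

3.2158e+09


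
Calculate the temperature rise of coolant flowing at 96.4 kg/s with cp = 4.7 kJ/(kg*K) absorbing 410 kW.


dT = Q / (m_dot * cp)
dT = 410 / (96.4 * 4.7)
dT = 0.90492 C

0.90492


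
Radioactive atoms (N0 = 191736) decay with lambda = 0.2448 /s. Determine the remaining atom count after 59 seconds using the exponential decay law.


N = N0 * exp(-lambda * t)
N = 191736 * exp(-0.2448 * 59)
N = 0.10235

0.10235


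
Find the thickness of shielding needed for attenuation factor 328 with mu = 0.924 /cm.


x = ln(factor) / mu
x = ln(328) / 0.924
x = 6.2695 cm

6.2695


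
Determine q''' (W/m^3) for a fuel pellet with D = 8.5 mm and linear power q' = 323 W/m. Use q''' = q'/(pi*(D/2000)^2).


r = D / 2 / 1000 = 8.5 / 2 / 1000 = 0.00425 m
q''' = q' / (pi * r^2)
q''' = 323 / (pi * 0.00425^2)
q''' = 5.6921e+06 W/m^3

5.6921e+06


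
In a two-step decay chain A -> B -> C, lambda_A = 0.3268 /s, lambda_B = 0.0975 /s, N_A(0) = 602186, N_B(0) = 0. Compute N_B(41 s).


N_B(t) = lambda_A * N_A0 / (lambda_B - lambda_A) * [exp(-lambda_A*t) - exp(-lambda_B*t)]
exp(-0.3268*41) = 1.516963e-06; exp(-0.0975*41) = 0.01836149
N_B = 0.3268 * 602186 / (0.0975 - 0.3268) * (1.516963e-06 - 0.01836149)
N_B = 15757

15757


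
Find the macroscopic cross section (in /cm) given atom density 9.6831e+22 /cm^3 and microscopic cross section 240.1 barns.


Sigma = N * sigma_barns * 1e-24
Sigma = 9.6831e+22 * 240.1 * 1e-24
Sigma = 23.249 /cm

23.249


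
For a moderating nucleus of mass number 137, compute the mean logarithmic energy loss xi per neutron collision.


xi = 1 + (A-1)^2/(2A) * ln((A-1)/(A+1))
xi = 1 + (137-1)^2/(2*137) * ln((137-1)/(137 +1))
xi = 0.014528

0.014528


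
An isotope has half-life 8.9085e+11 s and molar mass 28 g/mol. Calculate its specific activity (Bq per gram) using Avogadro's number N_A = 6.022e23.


lambda = ln(2) / t_half = ln(2) / 8.9085e+11 = 7.780740e-13 /s
SA = lambda * N_A / M
SA = 7.780740e-13 * 6.022e23 / 28
SA = 1.6734e+10 Bq/g

1.6734e+10


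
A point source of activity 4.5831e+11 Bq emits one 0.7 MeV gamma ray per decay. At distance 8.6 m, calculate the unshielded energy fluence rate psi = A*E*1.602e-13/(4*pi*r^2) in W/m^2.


psi = A * E * 1.602e-13 / (4*pi*r^2)
psi = 4.5831e+11 * 0.7 * 1.602e-13 / (4*pi*8.6^2)
psi = 5.5298e-05 W/m^2

5.5298e-05


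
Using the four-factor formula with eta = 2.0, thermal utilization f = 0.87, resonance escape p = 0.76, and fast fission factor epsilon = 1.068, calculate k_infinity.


k_inf = eta * f * p * epsilon
k_inf = 2.0 * 0.87 * 0.76 * 1.068
k_inf = 1.4123

1.4123


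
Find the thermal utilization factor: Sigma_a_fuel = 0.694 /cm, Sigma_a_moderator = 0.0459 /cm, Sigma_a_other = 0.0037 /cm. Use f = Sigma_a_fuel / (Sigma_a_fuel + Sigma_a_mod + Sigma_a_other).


f = Sigma_a_fuel / (Sigma_a_fuel + Sigma_a_mod + Sigma_a_other)
f = 0.694 / (0.694 + 0.0459 + 0.0037)
f = 0.93330

0.93330


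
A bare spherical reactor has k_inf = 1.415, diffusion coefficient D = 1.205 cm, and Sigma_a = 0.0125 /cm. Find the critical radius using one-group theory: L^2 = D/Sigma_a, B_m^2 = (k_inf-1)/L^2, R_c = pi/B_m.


L^2 = D / Sigma_a = 1.205 / 0.0125 = 96.40000 cm^2
B_m^2 = (k_inf - 1) / L^2 = (1.415 - 1) / 96.40000 = 0.004304979 /cm^2
For a bare sphere: B_g = pi/R, so R_c = pi / sqrt(B_m^2)
R_c = pi / sqrt(0.004304979) = 47.881 cm

47.881


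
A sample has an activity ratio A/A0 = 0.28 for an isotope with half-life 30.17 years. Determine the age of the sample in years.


lambda = ln(2) / t_half = ln(2) / 30.17 = 0.02297472 /yr
t = -ln(A/A0) / lambda
t = -ln(0.28) / 0.02297472
t = 55.407 yr

55.407


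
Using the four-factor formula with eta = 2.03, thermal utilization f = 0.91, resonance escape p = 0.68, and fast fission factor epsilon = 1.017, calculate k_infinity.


k_inf = eta * f * p * epsilon
k_inf = 2.03 * 0.91 * 0.68 * 1.017
k_inf = 1.2775

1.2775


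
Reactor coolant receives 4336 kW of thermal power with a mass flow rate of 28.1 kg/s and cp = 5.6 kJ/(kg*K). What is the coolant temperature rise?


dT = Q / (m_dot * cp)
dT = 4336 / (28.1 * 5.6)
dT = 27.555 C

27.555


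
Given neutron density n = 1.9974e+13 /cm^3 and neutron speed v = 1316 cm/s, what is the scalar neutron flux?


phi = n * v
phi = 1.9974e+13 * 1316
phi = 2.6286e+16 /cm^2/s

2.6286e+16


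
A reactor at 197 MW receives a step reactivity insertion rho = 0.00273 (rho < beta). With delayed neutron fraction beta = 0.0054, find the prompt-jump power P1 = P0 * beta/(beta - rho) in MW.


P1/P0 = beta / (beta - rho)
P1/P0 = 0.0054 / (0.0054 - 0.00273) = 2.022472
P1 = 197 * 2.022472 = 398.43 MW

398.43


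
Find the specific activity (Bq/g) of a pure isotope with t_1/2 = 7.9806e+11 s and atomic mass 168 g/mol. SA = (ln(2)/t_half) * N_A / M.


lambda = ln(2) / t_half = ln(2) / 7.9806e+11 = 8.685402e-13 /s
SA = lambda * N_A / M
SA = 8.685402e-13 * 6.022e23 / 168
SA = 3.1133e+09 Bq/g

3.1133e+09


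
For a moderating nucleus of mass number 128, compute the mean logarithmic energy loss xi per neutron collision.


xi = 1 + (A-1)^2/(2A) * ln((A-1)/(A+1))
xi = 1 + (128-1)^2/(2*128) * ln((128-1)/(128 +1))
xi = 0.015544

0.015544


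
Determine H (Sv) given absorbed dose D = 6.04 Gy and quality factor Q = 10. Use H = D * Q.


H = D * Q
H = 6.04 * 10
H = 60.400 Sv

60.400


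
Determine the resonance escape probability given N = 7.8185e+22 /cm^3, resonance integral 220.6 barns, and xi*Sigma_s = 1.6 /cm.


p = exp(-N * I * 1e-24 / (xi*Sigma_s))
p = exp(-7.8185e+22 * 220.6 * 1e-24 / 1.6)
p = 2.0817e-05

2.0817e-05


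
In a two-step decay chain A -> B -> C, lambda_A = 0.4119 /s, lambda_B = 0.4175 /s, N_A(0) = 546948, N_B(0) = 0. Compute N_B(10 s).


N_B(t) = lambda_A * N_A0 / (lambda_B - lambda_A) * [exp(-lambda_A*t) - exp(-lambda_B*t)]
exp(-0.4119*10) = 0.01626077; exp(-0.4175*10) = 0.01537519
N_B = 0.4119 * 546948 / (0.4175 - 0.4119) * (0.01626077 - 0.01537519)
N_B = 35627

35627


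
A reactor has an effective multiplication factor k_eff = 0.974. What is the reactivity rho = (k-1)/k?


rho = (k_eff - 1) / k_eff
rho = (0.974 - 1) / 0.974
rho = -0.026694

-0.026694


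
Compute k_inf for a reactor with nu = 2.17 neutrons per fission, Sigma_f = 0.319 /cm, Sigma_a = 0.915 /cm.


k_inf = nu * Sigma_f / Sigma_a
k_inf = 2.17 * 0.319 / 0.915
k_inf = 0.75654

0.75654


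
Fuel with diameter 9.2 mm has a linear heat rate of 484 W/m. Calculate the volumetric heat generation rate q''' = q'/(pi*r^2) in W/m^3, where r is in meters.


r = D / 2 / 1000 = 9.2 / 2 / 1000 = 0.0046 m
q''' = q' / (pi * r^2)
q''' = 484 / (pi * 0.0046^2)
q''' = 7.2808e+06 W/m^3

7.2808e+06


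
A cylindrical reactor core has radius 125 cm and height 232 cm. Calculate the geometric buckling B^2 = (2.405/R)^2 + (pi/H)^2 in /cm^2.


B^2 = (2.405/R)^2 + (pi/H)^2
B^2 = (2.405/125)^2 + (pi/232)^2
B^2 = 5.5355e-04 /cm^2

5.5355e-04


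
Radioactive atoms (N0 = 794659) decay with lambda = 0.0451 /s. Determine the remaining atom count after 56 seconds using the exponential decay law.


N = N0 * exp(-lambda * t)
N = 794659 * exp(-0.0451 * 56)
N = 63581

63581


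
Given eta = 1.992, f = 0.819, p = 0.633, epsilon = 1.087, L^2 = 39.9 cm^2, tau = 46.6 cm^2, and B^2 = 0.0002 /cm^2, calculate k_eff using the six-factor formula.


k_inf = eta*f*p*eps = 1.992*0.819*0.633*1.087 = 1.122552
P_TNL = 1/(1 + L^2*B^2) = 1/(1 + 39.9*0.0002) = 0.9920832
P_FNL = exp(-B^2*tau) = exp(-0.0002*46.6) = 0.9907233
k_eff = k_inf * P_TNL * P_FNL = 1.122552 * 0.9920832 * 0.9907233
k_eff = 1.1033

1.1033


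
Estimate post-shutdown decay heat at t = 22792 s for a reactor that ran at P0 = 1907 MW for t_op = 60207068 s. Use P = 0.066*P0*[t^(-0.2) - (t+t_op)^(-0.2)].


P/P0 = 0.066 * [t^(-0.2) - (t + t_op)^(-0.2)]
P/P0 = 0.066 * [22792^(-0.2) - (22792 + 60207068)^(-0.2)]
P/P0 = 0.066 * [0.1344137 - 0.02779954] = 0.007036535
P = 1907 * 0.007036535 = 13.419 MW

13.419


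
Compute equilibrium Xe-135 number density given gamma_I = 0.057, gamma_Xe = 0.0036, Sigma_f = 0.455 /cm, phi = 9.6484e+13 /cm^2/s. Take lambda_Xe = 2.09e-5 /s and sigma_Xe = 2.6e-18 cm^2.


Xe_eq = (gamma_I + gamma_Xe) * Sigma_f * phi / (lambda_Xe + sigma_Xe * phi)
Numerator = (0.057 + 0.0036) * 0.455 * 9.6484e+13 = 2.660353e+12
Denominator = 2.09e-5 + 2.6e-18 * 9.6484e+13 = 2.717584e-04
Xe_eq = 2.660353e+12 / 2.717584e-04 = 9.7894e+15 /cm^3

9.7894e+15


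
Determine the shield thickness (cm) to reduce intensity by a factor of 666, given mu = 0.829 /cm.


x = ln(factor) / mu
x = ln(666) / 0.829
x = 7.8423 cm

7.8423


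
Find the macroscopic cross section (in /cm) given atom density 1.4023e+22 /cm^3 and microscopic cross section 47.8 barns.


Sigma = N * sigma_barns * 1e-24
Sigma = 1.4023e+22 * 47.8 * 1e-24
Sigma = 0.67030 /cm

0.67030


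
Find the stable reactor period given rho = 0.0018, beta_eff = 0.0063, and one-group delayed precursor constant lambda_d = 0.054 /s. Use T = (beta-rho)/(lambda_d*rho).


T = (beta - rho) / (lambda_d * rho)
T = (0.0063 - 0.0018) / (0.054 * 0.0018)
T = 46.296 s

46.296


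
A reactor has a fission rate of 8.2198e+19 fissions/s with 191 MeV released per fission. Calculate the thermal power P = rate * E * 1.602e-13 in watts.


P = fission_rate * E_MeV * 1.602e-13
P = 8.2198e+19 * 191 * 1.602e-13
P = 2.5151e+09 W

2.5151e+09


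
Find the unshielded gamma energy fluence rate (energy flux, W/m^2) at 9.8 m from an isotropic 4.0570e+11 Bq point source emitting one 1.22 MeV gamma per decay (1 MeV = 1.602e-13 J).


psi = A * E * 1.602e-13 / (4*pi*r^2)
psi = 4.0570e+11 * 1.22 * 1.602e-13 / (4*pi*9.8^2)
psi = 6.5700e-05 W/m^2

6.5700e-05


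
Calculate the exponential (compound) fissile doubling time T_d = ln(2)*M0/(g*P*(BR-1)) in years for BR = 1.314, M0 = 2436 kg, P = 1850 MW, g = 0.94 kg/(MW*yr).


Breeding gain G = BR - 1 = 1.314 - 1 = 0.314
Fissile production rate = g * P * G = 0.94 * 1850 * 0.314 = 546.046 kg/yr
T_d = ln(2) * M0 / (g * P * G)
T_d = ln(2) * 2436 / 546.046 = 3.0922 yr

3.0922


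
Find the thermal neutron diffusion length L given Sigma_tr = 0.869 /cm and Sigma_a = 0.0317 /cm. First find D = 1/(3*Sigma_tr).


D = 1 / (3 * Sigma_tr) = 1 / (3 * 0.869) = 0.3835827 cm
L = sqrt(D / Sigma_a)
L = sqrt(0.3835827 / 0.0317)
L = 3.4786 cm

3.4786


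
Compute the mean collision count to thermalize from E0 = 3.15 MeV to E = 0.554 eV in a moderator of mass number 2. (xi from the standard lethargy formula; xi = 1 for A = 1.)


xi = 1 + (A-1)^2/(2A)*ln((A-1)/(A+1)) = 0.7253469 (for A = 2)
n = ln(E0/E) / xi
n = ln(3.15e6 / 0.554) / 0.7253469
n = ln(5.685921e+06) / 0.7253469 = 21.443

21.443


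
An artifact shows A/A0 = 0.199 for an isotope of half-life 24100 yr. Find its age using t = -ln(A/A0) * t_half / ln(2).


lambda = ln(2) / t_half = ln(2) / 24100 = 2.876129e-05 /yr
t = -ln(A/A0) / lambda
t = -ln(0.199) / 2.876129e-05
t = 56133 yr

56133


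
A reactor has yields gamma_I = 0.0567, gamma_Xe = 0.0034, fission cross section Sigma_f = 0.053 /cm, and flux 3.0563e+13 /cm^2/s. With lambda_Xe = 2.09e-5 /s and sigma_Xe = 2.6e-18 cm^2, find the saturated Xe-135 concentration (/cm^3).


Xe_eq = (gamma_I + gamma_Xe) * Sigma_f * phi / (lambda_Xe + sigma_Xe * phi)
Numerator = (0.0567 + 0.0034) * 0.053 * 3.0563e+13 = 9.735232e+10
Denominator = 2.09e-5 + 2.6e-18 * 3.0563e+13 = 1.003638e-04
Xe_eq = 9.735232e+10 / 1.003638e-04 = 9.6999e+14 /cm^3

9.6999e+14


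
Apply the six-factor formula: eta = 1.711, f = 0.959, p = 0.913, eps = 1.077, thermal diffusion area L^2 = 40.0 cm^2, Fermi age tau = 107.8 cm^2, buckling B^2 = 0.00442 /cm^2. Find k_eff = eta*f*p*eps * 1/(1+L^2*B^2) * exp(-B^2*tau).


k_inf = eta*f*p*eps = 1.711*0.959*0.913*1.077 = 1.613448
P_TNL = 1/(1 + L^2*B^2) = 1/(1 + 40.0*0.00442) = 0.8497621
P_FNL = exp(-B^2*tau) = exp(-0.00442*107.8) = 0.6209678
k_eff = k_inf * P_TNL * P_FNL = 1.613448 * 0.8497621 * 0.6209678
k_eff = 0.85138

0.85138


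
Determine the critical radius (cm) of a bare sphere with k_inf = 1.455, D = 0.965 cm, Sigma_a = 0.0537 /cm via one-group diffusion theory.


L^2 = D / Sigma_a = 0.965 / 0.0537 = 17.97020 cm^2
B_m^2 = (k_inf - 1) / L^2 = (1.455 - 1) / 17.97020 = 0.02531970 /cm^2
For a bare sphere: B_g = pi/R, so R_c = pi / sqrt(B_m^2)
R_c = pi / sqrt(0.02531970) = 19.743 cm

19.743


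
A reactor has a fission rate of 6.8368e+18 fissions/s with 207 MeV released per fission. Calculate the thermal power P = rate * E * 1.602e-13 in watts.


P = fission_rate * E_MeV * 1.602e-13
P = 6.8368e+18 * 207 * 1.602e-13
P = 2.2672e+08 W

2.2672e+08


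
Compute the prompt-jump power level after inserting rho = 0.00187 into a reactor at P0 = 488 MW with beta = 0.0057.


P1/P0 = beta / (beta - rho)
P1/P0 = 0.0057 / (0.0057 - 0.00187) = 1.488251
P1 = 488 * 1.488251 = 726.27 MW

726.27


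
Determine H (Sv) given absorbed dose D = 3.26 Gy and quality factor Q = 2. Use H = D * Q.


H = D * Q
H = 3.26 * 2
H = 6.5200 Sv

6.5200


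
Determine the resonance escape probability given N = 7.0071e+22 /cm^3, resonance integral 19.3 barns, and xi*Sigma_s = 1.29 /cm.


p = exp(-N * I * 1e-24 / (xi*Sigma_s))
p = exp(-7.0071e+22 * 19.3 * 1e-24 / 1.29)
p = 0.35052

0.35052


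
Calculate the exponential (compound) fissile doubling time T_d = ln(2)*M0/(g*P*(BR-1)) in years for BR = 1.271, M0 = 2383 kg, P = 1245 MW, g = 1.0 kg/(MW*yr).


Breeding gain G = BR - 1 = 1.271 - 1 = 0.271
Fissile production rate = g * P * G = 1.0 * 1245 * 0.271 = 337.395 kg/yr
T_d = ln(2) * M0 / (g * P * G)
T_d = ln(2) * 2383 / 337.395 = 4.8957 yr

4.8957


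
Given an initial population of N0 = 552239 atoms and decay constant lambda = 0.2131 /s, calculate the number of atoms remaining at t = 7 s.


N = N0 * exp(-lambda * t)
N = 552239 * exp(-0.2131 * 7)
N = 124248

124248


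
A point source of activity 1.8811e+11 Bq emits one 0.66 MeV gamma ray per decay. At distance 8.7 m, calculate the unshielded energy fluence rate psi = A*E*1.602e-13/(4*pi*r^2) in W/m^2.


psi = A * E * 1.602e-13 / (4*pi*r^2)
psi = 1.8811e+11 * 0.66 * 1.602e-13 / (4*pi*8.7^2)
psi = 2.0911e-05 W/m^2

2.0911e-05


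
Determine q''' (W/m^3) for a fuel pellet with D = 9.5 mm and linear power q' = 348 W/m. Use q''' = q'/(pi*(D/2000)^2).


r = D / 2 / 1000 = 9.5 / 2 / 1000 = 0.00475 m
q''' = q' / (pi * r^2)
q''' = 348 / (pi * 0.00475^2)
q''' = 4.9096e+06 W/m^3

4.9096e+06


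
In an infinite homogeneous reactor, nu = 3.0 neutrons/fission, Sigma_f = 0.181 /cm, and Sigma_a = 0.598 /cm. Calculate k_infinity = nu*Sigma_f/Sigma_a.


k_inf = nu * Sigma_f / Sigma_a
k_inf = 3.0 * 0.181 / 0.598
k_inf = 0.90803

0.90803


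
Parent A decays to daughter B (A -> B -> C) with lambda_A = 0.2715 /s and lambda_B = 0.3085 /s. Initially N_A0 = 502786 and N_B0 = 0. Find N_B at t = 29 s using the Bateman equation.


N_B(t) = lambda_A * N_A0 / (lambda_B - lambda_A) * [exp(-lambda_A*t) - exp(-lambda_B*t)]
exp(-0.2715*29) = 3.806996e-04; exp(-0.3085*29) = 1.301920e-04
N_B = 0.2715 * 502786 / (0.3085 - 0.2715) * (3.806996e-04 - 1.301920e-04)
N_B = 924.21

924.21


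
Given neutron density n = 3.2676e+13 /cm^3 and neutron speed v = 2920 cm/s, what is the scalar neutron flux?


phi = n * v
phi = 3.2676e+13 * 2920
phi = 9.5414e+16 /cm^2/s

9.5414e+16


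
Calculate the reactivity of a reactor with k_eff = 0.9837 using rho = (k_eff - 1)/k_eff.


rho = (k_eff - 1) / k_eff
rho = (0.9837 - 1) / 0.9837
rho = -0.016570

-0.016570


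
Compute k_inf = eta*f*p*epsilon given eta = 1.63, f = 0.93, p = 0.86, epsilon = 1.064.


k_inf = eta * f * p * epsilon
k_inf = 1.63 * 0.93 * 0.86 * 1.064
k_inf = 1.3871

1.3871


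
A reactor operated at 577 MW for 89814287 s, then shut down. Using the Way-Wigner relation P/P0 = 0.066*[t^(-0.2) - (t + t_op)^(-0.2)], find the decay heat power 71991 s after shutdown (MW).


P/P0 = 0.066 * [t^(-0.2) - (t + t_op)^(-0.2)]
P/P0 = 0.066 * [71991^(-0.2) - (71991 + 89814287)^(-0.2)]
P/P0 = 0.066 * [0.1067934 - 0.02566028] = 0.005354786
P = 577 * 0.005354786 = 3.0897 MW

3.0897


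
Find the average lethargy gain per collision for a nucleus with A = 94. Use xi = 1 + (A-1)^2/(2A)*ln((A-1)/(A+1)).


xi = 1 + (A-1)^2/(2A) * ln((A-1)/(A+1))
xi = 1 + (94-1)^2/(2*94) * ln((94-1)/(94 +1))
xi = 0.021126

0.021126


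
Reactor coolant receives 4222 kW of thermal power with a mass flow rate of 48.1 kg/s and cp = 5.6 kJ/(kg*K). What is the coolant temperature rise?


dT = Q / (m_dot * cp)
dT = 4222 / (48.1 * 5.6)
dT = 15.674 C

15.674


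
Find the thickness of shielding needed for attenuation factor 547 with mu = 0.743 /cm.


x = ln(factor) / mu
x = ln(547) / 0.743
x = 8.4851 cm

8.4851


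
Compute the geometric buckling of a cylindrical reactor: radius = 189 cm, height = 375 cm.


B^2 = (2.405/R)^2 + (pi/H)^2
B^2 = (2.405/189)^2 + (pi/375)^2
B^2 = 2.3211e-04 /cm^2

2.3211e-04


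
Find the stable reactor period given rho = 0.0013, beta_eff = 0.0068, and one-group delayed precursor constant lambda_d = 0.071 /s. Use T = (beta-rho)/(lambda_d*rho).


T = (beta - rho) / (lambda_d * rho)
T = (0.0068 - 0.0013) / (0.071 * 0.0013)
T = 59.588 s

59.588


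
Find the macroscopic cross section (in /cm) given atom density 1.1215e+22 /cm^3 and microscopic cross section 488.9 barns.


Sigma = N * sigma_barns * 1e-24
Sigma = 1.1215e+22 * 488.9 * 1e-24
Sigma = 5.4830 /cm

5.4830


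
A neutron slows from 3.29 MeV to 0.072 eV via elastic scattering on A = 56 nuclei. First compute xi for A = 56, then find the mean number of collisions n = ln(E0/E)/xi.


xi = 1 + (A-1)^2/(2A)*ln((A-1)/(A+1)) = 0.03529286 (for A = 56)
n = ln(E0/E) / xi
n = ln(3.29e6 / 0.072) / 0.03529286
n = ln(4.569444e+07) / 0.03529286 = 499.75

499.75


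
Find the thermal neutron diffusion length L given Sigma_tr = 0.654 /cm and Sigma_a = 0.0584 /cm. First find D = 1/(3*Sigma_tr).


D = 1 / (3 * Sigma_tr) = 1 / (3 * 0.654) = 0.5096840 cm
L = sqrt(D / Sigma_a)
L = sqrt(0.5096840 / 0.0584)
L = 2.9542 cm

2.9542


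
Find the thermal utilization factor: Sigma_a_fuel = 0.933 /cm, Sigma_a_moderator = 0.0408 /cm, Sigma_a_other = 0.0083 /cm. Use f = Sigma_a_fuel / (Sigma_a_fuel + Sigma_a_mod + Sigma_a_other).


f = Sigma_a_fuel / (Sigma_a_fuel + Sigma_a_mod + Sigma_a_other)
f = 0.933 / (0.933 + 0.0408 + 0.0083)
f = 0.95001

0.95001


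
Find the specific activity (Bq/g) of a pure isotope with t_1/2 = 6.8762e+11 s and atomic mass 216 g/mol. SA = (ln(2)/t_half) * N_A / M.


lambda = ln(2) / t_half = ln(2) / 6.8762e+11 = 1.008038e-12 /s
SA = lambda * N_A / M
SA = 1.008038e-12 * 6.022e23 / 216
SA = 2.8104e+09 Bq/g

2.8104e+09


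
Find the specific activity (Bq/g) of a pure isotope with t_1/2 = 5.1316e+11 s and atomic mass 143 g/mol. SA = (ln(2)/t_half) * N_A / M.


lambda = ln(2) / t_half = ln(2) / 5.1316e+11 = 1.350743e-12 /s
SA = lambda * N_A / M
SA = 1.350743e-12 * 6.022e23 / 143
SA = 5.6882e+09 Bq/g

5.6882e+09


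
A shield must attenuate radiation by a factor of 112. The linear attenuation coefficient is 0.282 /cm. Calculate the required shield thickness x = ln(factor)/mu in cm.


x = ln(factor) / mu
x = ln(112) / 0.282
x = 16.732 cm

16.732


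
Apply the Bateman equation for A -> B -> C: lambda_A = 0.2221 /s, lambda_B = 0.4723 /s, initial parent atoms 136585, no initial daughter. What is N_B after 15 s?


N_B(t) = lambda_A * N_A0 / (lambda_B - lambda_A) * [exp(-lambda_A*t) - exp(-lambda_B*t)]
exp(-0.2221*15) = 0.03573946; exp(-0.4723*15) = 8.379937e-04
N_B = 0.2221 * 136585 / (0.4723 - 0.2221) * (0.03573946 - 8.379937e-04)
N_B = 4231.6

4231.6


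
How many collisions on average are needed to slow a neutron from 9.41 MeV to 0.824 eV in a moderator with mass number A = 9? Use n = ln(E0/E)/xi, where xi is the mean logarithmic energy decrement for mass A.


xi = 1 + (A-1)^2/(2A)*ln((A-1)/(A+1)) = 0.2066007 (for A = 9)
n = ln(E0/E) / xi
n = ln(9.41e6 / 0.824) / 0.2066007
n = ln(1.141990e+07) / 0.2066007 = 78.658

78.658


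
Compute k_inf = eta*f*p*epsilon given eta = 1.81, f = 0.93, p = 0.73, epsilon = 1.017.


k_inf = eta * f * p * epsilon
k_inf = 1.81 * 0.93 * 0.73 * 1.017
k_inf = 1.2497

1.2497


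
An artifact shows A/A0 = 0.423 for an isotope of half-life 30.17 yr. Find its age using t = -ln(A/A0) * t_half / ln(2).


lambda = ln(2) / t_half = ln(2) / 30.17 = 0.02297472 /yr
t = -ln(A/A0) / lambda
t = -ln(0.423) / 0.02297472
t = 37.449 yr

37.449


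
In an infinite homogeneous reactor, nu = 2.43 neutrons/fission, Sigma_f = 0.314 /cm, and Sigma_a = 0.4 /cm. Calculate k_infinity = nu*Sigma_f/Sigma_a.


k_inf = nu * Sigma_f / Sigma_a
k_inf = 2.43 * 0.314 / 0.4
k_inf = 1.9076

1.9076


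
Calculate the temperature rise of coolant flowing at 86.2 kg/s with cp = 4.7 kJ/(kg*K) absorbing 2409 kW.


dT = Q / (m_dot * cp)
dT = 2409 / (86.2 * 4.7)
dT = 5.9461 C

5.9461


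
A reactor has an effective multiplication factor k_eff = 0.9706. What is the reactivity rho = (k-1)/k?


rho = (k_eff - 1) / k_eff
rho = (0.9706 - 1) / 0.9706
rho = -0.030291

-0.030291


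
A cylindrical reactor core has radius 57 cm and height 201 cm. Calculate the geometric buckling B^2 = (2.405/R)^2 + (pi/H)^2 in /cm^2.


B^2 = (2.405/R)^2 + (pi/H)^2
B^2 = (2.405/57)^2 + (pi/201)^2
B^2 = 0.0020245 /cm^2

0.0020245


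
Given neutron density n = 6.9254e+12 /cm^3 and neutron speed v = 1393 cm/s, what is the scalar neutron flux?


phi = n * v
phi = 6.9254e+12 * 1393
phi = 9.6471e+15 /cm^2/s

9.6471e+15


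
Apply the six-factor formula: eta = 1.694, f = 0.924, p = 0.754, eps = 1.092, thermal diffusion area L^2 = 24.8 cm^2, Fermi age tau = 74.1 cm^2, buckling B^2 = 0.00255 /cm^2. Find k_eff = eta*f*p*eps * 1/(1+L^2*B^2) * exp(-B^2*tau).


k_inf = eta*f*p*eps = 1.694*0.924*0.754*1.092 = 1.288782
P_TNL = 1/(1 + L^2*B^2) = 1/(1 + 24.8*0.00255) = 0.9405214
P_FNL = exp(-B^2*tau) = exp(-0.00255*74.1) = 0.8278238
k_eff = k_inf * P_TNL * P_FNL = 1.288782 * 0.9405214 * 0.8278238
k_eff = 1.0034

1.0034


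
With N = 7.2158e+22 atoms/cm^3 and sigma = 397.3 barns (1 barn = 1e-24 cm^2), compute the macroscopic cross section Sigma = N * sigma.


Sigma = N * sigma_barns * 1e-24
Sigma = 7.2158e+22 * 397.3 * 1e-24
Sigma = 28.668 /cm

28.668


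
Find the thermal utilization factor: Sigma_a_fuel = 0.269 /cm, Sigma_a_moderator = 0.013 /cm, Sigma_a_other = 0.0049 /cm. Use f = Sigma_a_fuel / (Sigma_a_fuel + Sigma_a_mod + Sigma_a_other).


f = Sigma_a_fuel / (Sigma_a_fuel + Sigma_a_mod + Sigma_a_other)
f = 0.269 / (0.269 + 0.013 + 0.0049)
f = 0.93761

0.93761


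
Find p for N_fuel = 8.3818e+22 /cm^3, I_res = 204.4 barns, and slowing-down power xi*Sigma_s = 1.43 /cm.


p = exp(-N * I * 1e-24 / (xi*Sigma_s))
p = exp(-8.3818e+22 * 204.4 * 1e-24 / 1.43)
p = 6.2640e-06

6.2640e-06


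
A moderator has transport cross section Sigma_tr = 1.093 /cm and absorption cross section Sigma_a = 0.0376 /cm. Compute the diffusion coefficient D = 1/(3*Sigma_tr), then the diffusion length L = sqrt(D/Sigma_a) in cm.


D = 1 / (3 * Sigma_tr) = 1 / (3 * 1.093) = 0.3049710 cm
L = sqrt(D / Sigma_a)
L = sqrt(0.3049710 / 0.0376)
L = 2.8480 cm

2.8480


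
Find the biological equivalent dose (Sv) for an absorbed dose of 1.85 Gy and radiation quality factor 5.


H = D * Q
H = 1.85 * 5
H = 9.2500 Sv

9.2500


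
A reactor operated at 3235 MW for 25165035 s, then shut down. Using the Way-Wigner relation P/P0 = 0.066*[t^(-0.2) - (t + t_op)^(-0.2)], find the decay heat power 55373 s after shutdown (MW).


P/P0 = 0.066 * [t^(-0.2) - (t + t_op)^(-0.2)]
P/P0 = 0.066 * [55373^(-0.2) - (55373 + 25165035)^(-0.2)]
P/P0 = 0.066 * [0.1125487 - 0.03308640] = 0.005244512
P = 3235 * 0.005244512 = 16.966 MW

16.966


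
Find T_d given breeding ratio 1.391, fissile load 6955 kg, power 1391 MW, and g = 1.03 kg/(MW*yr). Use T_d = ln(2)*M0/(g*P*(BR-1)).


Breeding gain G = BR - 1 = 1.391 - 1 = 0.391
Fissile production rate = g * P * G = 1.03 * 1391 * 0.391 = 560.19743 kg/yr
T_d = ln(2) * M0 / (g * P * G)
T_d = ln(2) * 6955 / 560.19743 = 8.6056 yr

8.6056


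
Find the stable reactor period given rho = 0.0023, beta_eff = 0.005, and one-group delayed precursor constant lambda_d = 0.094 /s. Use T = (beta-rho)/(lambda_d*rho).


T = (beta - rho) / (lambda_d * rho)
T = (0.005 - 0.0023) / (0.094 * 0.0023)
T = 12.488 s

12.488


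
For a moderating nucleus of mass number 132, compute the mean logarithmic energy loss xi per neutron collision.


xi = 1 + (A-1)^2/(2A) * ln((A-1)/(A+1))
xi = 1 + (132-1)^2/(2*132) * ln((132-1)/(132 +1))
xi = 0.015075

0.015075


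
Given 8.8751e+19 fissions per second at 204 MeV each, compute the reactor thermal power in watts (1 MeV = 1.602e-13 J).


P = fission_rate * E_MeV * 1.602e-13
P = 8.8751e+19 * 204 * 1.602e-13
P = 2.9005e+09 W

2.9005e+09


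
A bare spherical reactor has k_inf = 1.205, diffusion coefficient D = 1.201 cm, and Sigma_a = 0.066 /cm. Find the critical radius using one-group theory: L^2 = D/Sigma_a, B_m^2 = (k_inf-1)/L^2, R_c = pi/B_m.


L^2 = D / Sigma_a = 1.201 / 0.066 = 18.19697 cm^2
B_m^2 = (k_inf - 1) / L^2 = (1.205 - 1) / 18.19697 = 0.01126561 /cm^2
For a bare sphere: B_g = pi/R, so R_c = pi / sqrt(B_m^2)
R_c = pi / sqrt(0.01126561) = 29.599 cm

29.599


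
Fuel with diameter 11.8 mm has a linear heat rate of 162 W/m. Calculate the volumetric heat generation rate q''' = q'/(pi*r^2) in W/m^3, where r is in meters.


r = D / 2 / 1000 = 11.8 / 2 / 1000 = 0.0059 m
q''' = q' / (pi * r^2)
q''' = 162 / (pi * 0.0059^2)
q''' = 1.4814e+06 W/m^3

1.4814e+06


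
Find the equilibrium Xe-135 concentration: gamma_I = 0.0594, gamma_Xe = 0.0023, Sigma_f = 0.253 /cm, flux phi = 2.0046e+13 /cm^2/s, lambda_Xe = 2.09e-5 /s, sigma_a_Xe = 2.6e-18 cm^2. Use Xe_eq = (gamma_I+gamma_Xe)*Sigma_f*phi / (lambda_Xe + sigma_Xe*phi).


Xe_eq = (gamma_I + gamma_Xe) * Sigma_f * phi / (lambda_Xe + sigma_Xe * phi)
Numerator = (0.0594 + 0.0023) * 0.253 * 2.0046e+13 = 3.129201e+11
Denominator = 2.09e-5 + 2.6e-18 * 2.0046e+13 = 7.301960e-05
Xe_eq = 3.129201e+11 / 7.301960e-05 = 4.2854e+15 /cm^3

4.2854e+15


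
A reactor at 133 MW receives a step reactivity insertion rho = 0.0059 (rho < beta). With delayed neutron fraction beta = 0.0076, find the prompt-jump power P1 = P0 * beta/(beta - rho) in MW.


P1/P0 = beta / (beta - rho)
P1/P0 = 0.0076 / (0.0076 - 0.0059) = 4.470588
P1 = 133 * 4.470588 = 594.59 MW

594.59


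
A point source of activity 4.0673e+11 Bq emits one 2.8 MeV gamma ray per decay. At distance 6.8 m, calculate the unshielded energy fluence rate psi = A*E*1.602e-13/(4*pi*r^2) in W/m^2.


psi = A * E * 1.602e-13 / (4*pi*r^2)
psi = 4.0673e+11 * 2.8 * 1.602e-13 / (4*pi*6.8^2)
psi = 3.1398e-04 W/m^2

3.1398e-04


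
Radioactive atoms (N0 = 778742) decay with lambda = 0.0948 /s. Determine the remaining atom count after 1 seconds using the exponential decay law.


N = N0 * exp(-lambda * t)
N = 778742 * exp(-0.0948 * 1)
N = 708309

708309


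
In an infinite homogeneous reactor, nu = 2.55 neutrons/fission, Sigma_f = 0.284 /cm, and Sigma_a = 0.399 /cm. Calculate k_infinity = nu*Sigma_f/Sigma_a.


k_inf = nu * Sigma_f / Sigma_a
k_inf = 2.55 * 0.284 / 0.399
k_inf = 1.8150

1.8150


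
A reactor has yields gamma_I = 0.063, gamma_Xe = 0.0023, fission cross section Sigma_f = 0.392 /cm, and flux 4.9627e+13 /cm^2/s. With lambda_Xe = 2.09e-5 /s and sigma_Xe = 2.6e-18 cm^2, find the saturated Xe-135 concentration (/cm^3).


Xe_eq = (gamma_I + gamma_Xe) * Sigma_f * phi / (lambda_Xe + sigma_Xe * phi)
Numerator = (0.063 + 0.0023) * 0.392 * 4.9627e+13 = 1.270332e+12
Denominator = 2.09e-5 + 2.6e-18 * 4.9627e+13 = 1.499302e-04
Xe_eq = 1.270332e+12 / 1.499302e-04 = 8.4728e+15 /cm^3

8.4728e+15


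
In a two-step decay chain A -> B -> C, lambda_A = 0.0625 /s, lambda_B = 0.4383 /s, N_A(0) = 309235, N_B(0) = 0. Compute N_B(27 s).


N_B(t) = lambda_A * N_A0 / (lambda_B - lambda_A) * [exp(-lambda_A*t) - exp(-lambda_B*t)]
exp(-0.0625*27) = 0.1849814; exp(-0.4383*27) = 7.252967e-06
N_B = 0.0625 * 309235 / (0.4383 - 0.0625) * (0.1849814 - 7.252967e-06)
N_B = 9513.1

9513.1


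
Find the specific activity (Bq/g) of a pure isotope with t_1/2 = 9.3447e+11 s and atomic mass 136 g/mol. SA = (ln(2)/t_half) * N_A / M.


lambda = ln(2) / t_half = ln(2) / 9.3447e+11 = 7.417543e-13 /s
SA = lambda * N_A / M
SA = 7.417543e-13 * 6.022e23 / 136
SA = 3.2844e+09 Bq/g

3.2844e+09


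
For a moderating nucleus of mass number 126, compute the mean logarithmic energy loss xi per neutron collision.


xi = 1 + (A-1)^2/(2A) * ln((A-1)/(A+1))
xi = 1 + (126-1)^2/(2*126) * ln((126-1)/(126 +1))
xi = 0.015789

0.015789


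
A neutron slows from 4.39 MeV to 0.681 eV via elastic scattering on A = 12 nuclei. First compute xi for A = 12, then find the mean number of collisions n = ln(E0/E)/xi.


xi = 1 + (A-1)^2/(2A)*ln((A-1)/(A+1)) = 0.1577690 (for A = 12)
n = ln(E0/E) / xi
n = ln(4.39e6 / 0.681) / 0.1577690
n = ln(6.446402e+06) / 0.1577690 = 99.380

99.380


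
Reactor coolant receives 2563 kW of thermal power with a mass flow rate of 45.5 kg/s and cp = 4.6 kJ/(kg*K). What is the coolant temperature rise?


dT = Q / (m_dot * cp)
dT = 2563 / (45.5 * 4.6)
dT = 12.246 C

12.246


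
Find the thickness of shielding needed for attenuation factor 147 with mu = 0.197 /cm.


x = ln(factor) / mu
x = ln(147) / 0.197
x = 25.332 cm

25.332


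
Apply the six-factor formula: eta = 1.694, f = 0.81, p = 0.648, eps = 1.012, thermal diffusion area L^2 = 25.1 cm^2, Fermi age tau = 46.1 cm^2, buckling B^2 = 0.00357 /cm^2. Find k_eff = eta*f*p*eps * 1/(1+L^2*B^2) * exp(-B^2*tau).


k_inf = eta*f*p*eps = 1.694*0.81*0.648*1.012 = 0.8998165
P_TNL = 1/(1 + L^2*B^2) = 1/(1 + 25.1*0.00357) = 0.9177621
P_FNL = exp(-B^2*tau) = exp(-0.00357*46.1) = 0.8482524
k_eff = k_inf * P_TNL * P_FNL = 0.8998165 * 0.9177621 * 0.8482524
k_eff = 0.70050

0.70050


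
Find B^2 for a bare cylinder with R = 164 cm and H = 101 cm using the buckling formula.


B^2 = (2.405/R)^2 + (pi/H)^2
B^2 = (2.405/164)^2 + (pi/101)^2
B^2 = 0.0011826 /cm^2

0.0011826


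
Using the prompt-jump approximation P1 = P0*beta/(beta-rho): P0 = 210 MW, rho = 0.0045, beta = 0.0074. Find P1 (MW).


P1/P0 = beta / (beta - rho)
P1/P0 = 0.0074 / (0.0074 - 0.0045) = 2.551724
P1 = 210 * 2.551724 = 535.86 MW

535.86


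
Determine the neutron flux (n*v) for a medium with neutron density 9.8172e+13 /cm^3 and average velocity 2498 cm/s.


phi = n * v
phi = 9.8172e+13 * 2498
phi = 2.4523e+17 /cm^2/s

2.4523e+17


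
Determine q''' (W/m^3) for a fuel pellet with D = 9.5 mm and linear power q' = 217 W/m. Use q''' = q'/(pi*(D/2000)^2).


r = D / 2 / 1000 = 9.5 / 2 / 1000 = 0.00475 m
q''' = q' / (pi * r^2)
q''' = 217 / (pi * 0.00475^2)
q''' = 3.0614e+06 W/m^3

3.0614e+06


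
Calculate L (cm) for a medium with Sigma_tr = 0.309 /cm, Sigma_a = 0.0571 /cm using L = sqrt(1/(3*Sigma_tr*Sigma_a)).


D = 1 / (3 * Sigma_tr) = 1 / (3 * 0.309) = 1.078749 cm
L = sqrt(D / Sigma_a)
L = sqrt(1.078749 / 0.0571)
L = 4.3465 cm

4.3465


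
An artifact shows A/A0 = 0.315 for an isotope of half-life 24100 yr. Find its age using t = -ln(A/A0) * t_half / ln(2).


lambda = ln(2) / t_half = ln(2) / 24100 = 2.876129e-05 /yr
t = -ln(A/A0) / lambda
t = -ln(0.315) / 2.876129e-05
t = 40164 yr

40164


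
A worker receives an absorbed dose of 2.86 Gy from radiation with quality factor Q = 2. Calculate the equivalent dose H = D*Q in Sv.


H = D * Q
H = 2.86 * 2
H = 5.7200 Sv

5.7200


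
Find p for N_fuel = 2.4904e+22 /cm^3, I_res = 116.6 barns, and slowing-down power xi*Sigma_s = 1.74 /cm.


p = exp(-N * I * 1e-24 / (xi*Sigma_s))
p = exp(-2.4904e+22 * 116.6 * 1e-24 / 1.74)
p = 0.18846

0.18846


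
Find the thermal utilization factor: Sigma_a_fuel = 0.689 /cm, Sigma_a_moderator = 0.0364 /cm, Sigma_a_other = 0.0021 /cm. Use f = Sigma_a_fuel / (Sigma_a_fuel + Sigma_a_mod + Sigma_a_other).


f = Sigma_a_fuel / (Sigma_a_fuel + Sigma_a_mod + Sigma_a_other)
f = 0.689 / (0.689 + 0.0364 + 0.0021)
f = 0.94708

0.94708


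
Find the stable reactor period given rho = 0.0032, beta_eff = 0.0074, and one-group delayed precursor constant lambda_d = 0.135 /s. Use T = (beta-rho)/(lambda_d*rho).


T = (beta - rho) / (lambda_d * rho)
T = (0.0074 - 0.0032) / (0.135 * 0.0032)
T = 9.7222 s

9.7222


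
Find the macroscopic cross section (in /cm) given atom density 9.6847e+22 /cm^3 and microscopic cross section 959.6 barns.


Sigma = N * sigma_barns * 1e-24
Sigma = 9.6847e+22 * 959.6 * 1e-24
Sigma = 92.934 /cm

92.934


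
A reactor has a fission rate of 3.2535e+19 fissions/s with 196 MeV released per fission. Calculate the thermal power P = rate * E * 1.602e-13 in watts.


P = fission_rate * E_MeV * 1.602e-13
P = 3.2535e+19 * 196 * 1.602e-13
P = 1.0216e+09 W

1.0216e+09


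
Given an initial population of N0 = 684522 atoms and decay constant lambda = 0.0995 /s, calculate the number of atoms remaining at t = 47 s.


N = N0 * exp(-lambda * t)
N = 684522 * exp(-0.0995 * 47)
N = 6374.0

6374.0


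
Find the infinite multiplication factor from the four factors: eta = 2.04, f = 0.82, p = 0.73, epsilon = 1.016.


k_inf = eta * f * p * epsilon
k_inf = 2.04 * 0.82 * 0.73 * 1.016
k_inf = 1.2407

1.2407


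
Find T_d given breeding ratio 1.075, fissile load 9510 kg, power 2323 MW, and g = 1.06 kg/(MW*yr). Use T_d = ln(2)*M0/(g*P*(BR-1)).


Breeding gain G = BR - 1 = 1.075 - 1 = 0.075
Fissile production rate = g * P * G = 1.06 * 2323 * 0.075 = 184.6785 kg/yr
T_d = ln(2) * M0 / (g * P * G)
T_d = ln(2) * 9510 / 184.6785 = 35.694 yr

35.694


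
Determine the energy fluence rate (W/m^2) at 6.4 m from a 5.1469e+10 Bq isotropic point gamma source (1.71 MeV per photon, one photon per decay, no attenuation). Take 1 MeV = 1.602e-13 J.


psi = A * E * 1.602e-13 / (4*pi*r^2)
psi = 5.1469e+10 * 1.71 * 1.602e-13 / (4*pi*6.4^2)
psi = 2.7393e-05 W/m^2

2.7393e-05


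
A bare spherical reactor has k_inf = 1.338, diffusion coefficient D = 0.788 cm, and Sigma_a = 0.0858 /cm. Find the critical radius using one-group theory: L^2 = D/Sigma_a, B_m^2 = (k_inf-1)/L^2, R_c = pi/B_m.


L^2 = D / Sigma_a = 0.788 / 0.0858 = 9.184149 cm^2
B_m^2 = (k_inf - 1) / L^2 = (1.338 - 1) / 9.184149 = 0.03680254 /cm^2
For a bare sphere: B_g = pi/R, so R_c = pi / sqrt(B_m^2)
R_c = pi / sqrt(0.03680254) = 16.376 cm

16.376
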